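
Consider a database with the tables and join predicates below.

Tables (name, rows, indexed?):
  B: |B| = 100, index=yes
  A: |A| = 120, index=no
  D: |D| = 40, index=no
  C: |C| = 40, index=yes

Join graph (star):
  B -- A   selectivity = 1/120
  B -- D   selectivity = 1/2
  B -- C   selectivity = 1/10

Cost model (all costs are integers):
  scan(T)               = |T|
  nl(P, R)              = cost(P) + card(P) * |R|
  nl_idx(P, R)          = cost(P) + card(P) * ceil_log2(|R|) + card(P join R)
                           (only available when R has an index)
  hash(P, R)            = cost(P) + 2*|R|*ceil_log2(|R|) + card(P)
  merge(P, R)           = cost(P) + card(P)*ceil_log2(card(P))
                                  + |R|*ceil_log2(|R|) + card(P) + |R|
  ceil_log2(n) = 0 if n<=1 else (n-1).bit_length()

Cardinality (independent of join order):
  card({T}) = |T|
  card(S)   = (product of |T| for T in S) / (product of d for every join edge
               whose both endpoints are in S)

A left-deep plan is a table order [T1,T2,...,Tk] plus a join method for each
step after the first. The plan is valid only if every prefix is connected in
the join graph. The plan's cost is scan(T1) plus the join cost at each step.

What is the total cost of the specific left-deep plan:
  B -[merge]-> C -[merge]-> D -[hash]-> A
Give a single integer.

step 1: scan B: cost=100, card=100
step 2: join C via merge
    card(P join C) = 100*40/(10) = 400
    cost = 100 + 100*7 + 40*6 + 100 + 40 = 1180
step 3: join D via merge
    card(P join D) = 400*40/(2) = 8000
    cost = 1180 + 400*9 + 40*6 + 400 + 40 = 5460
step 4: join A via hash
    card(P join A) = 8000*120/(120) = 8000
    cost = 5460 + 2*120*7 + 8000 = 15140

15140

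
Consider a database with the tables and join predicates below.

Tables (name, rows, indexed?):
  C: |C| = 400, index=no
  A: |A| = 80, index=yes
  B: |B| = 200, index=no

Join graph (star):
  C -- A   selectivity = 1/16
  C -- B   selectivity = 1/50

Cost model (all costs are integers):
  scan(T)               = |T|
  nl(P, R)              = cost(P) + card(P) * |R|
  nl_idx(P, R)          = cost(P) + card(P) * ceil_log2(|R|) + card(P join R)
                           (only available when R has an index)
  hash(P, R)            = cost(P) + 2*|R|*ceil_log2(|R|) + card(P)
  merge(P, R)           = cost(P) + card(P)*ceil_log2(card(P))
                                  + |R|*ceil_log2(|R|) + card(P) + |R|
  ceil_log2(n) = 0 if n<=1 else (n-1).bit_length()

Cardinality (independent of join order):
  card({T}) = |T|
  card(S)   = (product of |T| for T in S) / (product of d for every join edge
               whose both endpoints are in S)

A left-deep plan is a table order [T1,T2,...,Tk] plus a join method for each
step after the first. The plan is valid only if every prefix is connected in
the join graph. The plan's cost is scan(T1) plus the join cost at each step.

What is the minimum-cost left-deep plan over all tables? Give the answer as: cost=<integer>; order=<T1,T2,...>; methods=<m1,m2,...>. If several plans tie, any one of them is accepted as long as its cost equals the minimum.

cost=6720; order=C,B,A; methods=hash,hash

Selinger DP (subsets sized 1..n):
  {C}: scan cost=400, card=400
  {A}: scan cost=80, card=80
  {B}: scan cost=200, card=200
  {AC}: card=2000; try (A,hash)→1920, (C,merge)→4720, (A,merge)→5040, (A,nl_idx)→5200, (C,hash)→7360, (C,nl)→32080 …(+1); best=1920 via (A,hash)
  {BC}: card=1600; try (B,hash)→4000, (C,merge)→6000, (B,merge)→6200, (C,hash)→7600, (C,nl)→80200, (B,nl)→80400; best=4000 via (B,hash)
  {ABC}: card=8000; try (A,hash)→6720, (B,hash)→7120, (A,nl_idx)→23200, (A,merge)→23840, (B,merge)→27720, (A,nl)→132000 …(+1); best=6720 via (A,hash)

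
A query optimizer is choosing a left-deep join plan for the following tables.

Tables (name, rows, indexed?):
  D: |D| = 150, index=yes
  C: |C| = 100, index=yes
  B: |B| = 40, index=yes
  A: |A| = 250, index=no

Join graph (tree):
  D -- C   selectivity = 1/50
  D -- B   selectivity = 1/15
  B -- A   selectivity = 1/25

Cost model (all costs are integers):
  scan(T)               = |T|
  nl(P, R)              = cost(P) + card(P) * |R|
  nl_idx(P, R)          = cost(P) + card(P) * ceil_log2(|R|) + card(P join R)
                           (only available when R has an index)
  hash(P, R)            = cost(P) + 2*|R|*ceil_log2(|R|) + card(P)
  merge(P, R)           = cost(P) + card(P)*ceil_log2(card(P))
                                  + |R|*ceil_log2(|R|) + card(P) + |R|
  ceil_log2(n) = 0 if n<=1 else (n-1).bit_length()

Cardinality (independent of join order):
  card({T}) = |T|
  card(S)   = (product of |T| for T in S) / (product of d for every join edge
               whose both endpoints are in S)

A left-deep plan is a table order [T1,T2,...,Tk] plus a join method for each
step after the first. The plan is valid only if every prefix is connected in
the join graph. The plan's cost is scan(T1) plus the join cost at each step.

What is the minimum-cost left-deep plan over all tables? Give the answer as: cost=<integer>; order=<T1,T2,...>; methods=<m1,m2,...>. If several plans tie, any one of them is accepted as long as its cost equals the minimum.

cost=6780; order=C,D,B,A; methods=nl_idx,hash,hash

Selinger DP (subsets sized 1..n):
  {D}: scan cost=150, card=150
  {C}: scan cost=100, card=100
  {B}: scan cost=40, card=40
  {A}: scan cost=250, card=250
  {CD}: card=300; try (D,nl_idx)→1200, (C,nl_idx)→1500, (C,hash)→1700, (D,merge)→2250, (C,merge)→2300, (D,hash)→2600 …(+2); best=1200 via (D,nl_idx)
  {BD}: card=400; try (D,nl_idx)→760, (B,hash)→780, (B,nl_idx)→1450, (D,merge)→1670, (B,merge)→1780, (D,hash)→2480 …(+2); best=760 via (D,nl_idx)
  {AB}: card=400; try (B,hash)→980, (B,nl_idx)→2150, (A,merge)→2570, (B,merge)→2780, (A,hash)→4080, (A,nl)→10040 …(+1); best=980 via (B,hash)
  {BCD}: card=800; try (B,hash)→1980, (C,hash)→2560, (B,nl_idx)→3800, (C,nl_idx)→4360, (B,merge)→4480, (C,merge)→5560 …(+2); best=1980 via (B,hash)
  {ABD}: card=4000; try (D,hash)→3780, (A,hash)→5160, (D,merge)→6330, (A,merge)→7010, (D,nl_idx)→8180, (D,nl)→60980 …(+1); best=3780 via (D,hash)
  {ABCD}: card=8000; try (A,hash)→6780, (C,hash)→9180, (A,merge)→13030, (C,nl_idx)→39780, (C,merge)→56580, (A,nl)→201980 …(+1); best=6780 via (A,hash)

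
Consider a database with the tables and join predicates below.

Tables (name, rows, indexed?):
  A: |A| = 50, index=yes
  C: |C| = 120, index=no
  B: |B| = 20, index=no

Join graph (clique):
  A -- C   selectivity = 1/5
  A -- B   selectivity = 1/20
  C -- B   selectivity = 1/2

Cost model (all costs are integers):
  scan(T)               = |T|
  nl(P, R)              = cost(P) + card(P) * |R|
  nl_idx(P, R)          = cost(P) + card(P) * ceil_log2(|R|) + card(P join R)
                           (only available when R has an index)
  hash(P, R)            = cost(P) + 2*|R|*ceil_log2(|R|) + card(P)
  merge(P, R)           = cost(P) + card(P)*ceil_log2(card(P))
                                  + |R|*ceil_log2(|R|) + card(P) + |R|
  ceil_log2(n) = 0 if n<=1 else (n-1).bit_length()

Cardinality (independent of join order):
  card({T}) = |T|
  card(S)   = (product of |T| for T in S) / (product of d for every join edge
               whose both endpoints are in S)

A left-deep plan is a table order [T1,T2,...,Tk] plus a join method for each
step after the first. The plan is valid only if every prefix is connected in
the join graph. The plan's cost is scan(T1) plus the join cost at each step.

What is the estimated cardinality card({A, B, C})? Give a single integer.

Tables in S: A(50), B(20), C(120)
Edges inside S: A-C(d=5), A-B(d=20), C-B(d=2)
numerator = 50 * 20 * 120 = 120000
denominator = 5 * 20 * 2 = 200
card(S) = 120000 / 200 = 600

600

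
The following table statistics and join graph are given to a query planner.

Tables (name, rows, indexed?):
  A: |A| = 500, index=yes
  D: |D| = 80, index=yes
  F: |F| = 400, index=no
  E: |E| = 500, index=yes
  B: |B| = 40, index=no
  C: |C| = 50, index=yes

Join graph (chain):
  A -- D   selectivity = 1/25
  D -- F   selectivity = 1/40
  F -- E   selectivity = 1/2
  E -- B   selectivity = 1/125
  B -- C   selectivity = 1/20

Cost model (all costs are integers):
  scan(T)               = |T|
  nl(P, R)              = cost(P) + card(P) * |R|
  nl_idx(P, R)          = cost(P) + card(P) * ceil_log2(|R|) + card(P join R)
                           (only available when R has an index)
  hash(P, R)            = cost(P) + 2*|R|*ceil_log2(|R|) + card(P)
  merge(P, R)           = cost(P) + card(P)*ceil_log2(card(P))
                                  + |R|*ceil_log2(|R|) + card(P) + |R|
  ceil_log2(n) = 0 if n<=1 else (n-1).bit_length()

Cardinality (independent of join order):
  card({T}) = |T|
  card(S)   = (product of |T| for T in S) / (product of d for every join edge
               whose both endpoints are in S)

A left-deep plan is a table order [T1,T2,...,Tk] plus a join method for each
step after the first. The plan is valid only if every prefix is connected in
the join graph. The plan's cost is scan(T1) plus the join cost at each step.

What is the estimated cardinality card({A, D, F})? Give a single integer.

Tables in S: A(500), D(80), F(400)
Edges inside S: A-D(d=25), D-F(d=40)
numerator = 500 * 80 * 400 = 16000000
denominator = 25 * 40 = 1000
card(S) = 16000000 / 1000 = 16000

16000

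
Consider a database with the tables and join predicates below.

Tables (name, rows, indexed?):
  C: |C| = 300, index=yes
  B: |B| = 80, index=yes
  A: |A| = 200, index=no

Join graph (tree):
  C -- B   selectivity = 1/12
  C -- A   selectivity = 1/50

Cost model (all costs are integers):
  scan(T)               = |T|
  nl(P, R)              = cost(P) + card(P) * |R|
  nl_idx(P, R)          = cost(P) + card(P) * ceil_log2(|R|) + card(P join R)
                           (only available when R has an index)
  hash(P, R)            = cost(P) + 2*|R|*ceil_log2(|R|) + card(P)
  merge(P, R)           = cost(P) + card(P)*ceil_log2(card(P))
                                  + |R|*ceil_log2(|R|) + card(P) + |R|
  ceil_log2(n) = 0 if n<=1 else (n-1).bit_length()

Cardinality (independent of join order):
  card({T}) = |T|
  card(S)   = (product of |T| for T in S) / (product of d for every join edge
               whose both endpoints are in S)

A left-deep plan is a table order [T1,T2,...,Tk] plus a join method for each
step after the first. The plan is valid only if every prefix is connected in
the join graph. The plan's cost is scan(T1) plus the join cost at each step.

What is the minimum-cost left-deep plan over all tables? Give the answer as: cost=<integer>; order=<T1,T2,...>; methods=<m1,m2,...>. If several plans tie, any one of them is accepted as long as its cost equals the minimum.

cost=5520; order=A,C,B; methods=nl_idx,hash

Selinger DP (subsets sized 1..n):
  {C}: scan cost=300, card=300
  {B}: scan cost=80, card=80
  {A}: scan cost=200, card=200
  {BC}: card=2000; try (B,hash)→1720, (C,nl_idx)→2800, (C,merge)→3720, (B,merge)→3940, (B,nl_idx)→4400, (C,hash)→5560 …(+2); best=1720 via (B,hash)
  {AC}: card=1200; try (C,nl_idx)→3200, (A,hash)→3800, (C,merge)→5000, (A,merge)→5100, (C,hash)→5800, (C,nl)→60200 …(+1); best=3200 via (C,nl_idx)
  {ABC}: card=8000; try (B,hash)→5520, (A,hash)→6920, (B,merge)→18240, (B,nl_idx)→19600, (A,merge)→27520, (B,nl)→99200 …(+1); best=5520 via (B,hash)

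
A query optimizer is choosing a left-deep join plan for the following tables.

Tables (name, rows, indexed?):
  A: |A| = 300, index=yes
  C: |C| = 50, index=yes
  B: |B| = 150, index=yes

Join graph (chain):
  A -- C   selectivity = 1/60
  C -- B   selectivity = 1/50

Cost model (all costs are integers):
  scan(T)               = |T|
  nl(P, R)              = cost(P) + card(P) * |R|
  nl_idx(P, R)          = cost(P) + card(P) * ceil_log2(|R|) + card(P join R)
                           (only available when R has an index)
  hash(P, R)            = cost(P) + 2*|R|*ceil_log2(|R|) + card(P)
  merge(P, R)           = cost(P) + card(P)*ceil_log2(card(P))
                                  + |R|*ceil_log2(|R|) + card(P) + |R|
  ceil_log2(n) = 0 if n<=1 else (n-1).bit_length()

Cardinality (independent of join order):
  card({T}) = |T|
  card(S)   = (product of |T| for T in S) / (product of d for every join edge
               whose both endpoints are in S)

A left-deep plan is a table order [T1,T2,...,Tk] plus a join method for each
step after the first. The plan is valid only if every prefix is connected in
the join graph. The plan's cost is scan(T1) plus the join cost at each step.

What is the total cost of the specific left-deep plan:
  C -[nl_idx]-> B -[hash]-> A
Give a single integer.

6150

step 1: scan C: cost=50, card=50
step 2: join B via nl_idx
    card(P join B) = 50*150/(50) = 150
    cost = 50 + 50*8 + 150 = 600
step 3: join A via hash
    card(P join A) = 150*300/(60) = 750
    cost = 600 + 2*300*9 + 150 = 6150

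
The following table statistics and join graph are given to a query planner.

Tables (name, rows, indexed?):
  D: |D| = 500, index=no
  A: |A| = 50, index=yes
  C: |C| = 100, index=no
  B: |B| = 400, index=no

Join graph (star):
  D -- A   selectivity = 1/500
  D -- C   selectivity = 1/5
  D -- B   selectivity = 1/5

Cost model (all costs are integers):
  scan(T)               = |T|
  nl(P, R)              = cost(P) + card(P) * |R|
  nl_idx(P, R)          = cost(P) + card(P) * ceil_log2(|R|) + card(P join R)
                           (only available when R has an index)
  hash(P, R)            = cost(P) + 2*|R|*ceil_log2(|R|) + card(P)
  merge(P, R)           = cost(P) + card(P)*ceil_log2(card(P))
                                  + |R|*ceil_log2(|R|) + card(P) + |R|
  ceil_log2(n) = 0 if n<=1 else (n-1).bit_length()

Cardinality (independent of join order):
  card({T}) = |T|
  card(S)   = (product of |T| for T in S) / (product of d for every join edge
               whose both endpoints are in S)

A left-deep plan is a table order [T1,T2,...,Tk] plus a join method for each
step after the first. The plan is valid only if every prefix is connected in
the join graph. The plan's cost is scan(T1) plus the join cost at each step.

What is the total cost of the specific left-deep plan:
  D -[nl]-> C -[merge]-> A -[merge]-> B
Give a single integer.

step 1: scan D: cost=500, card=500
step 2: join C via nl
    card(P join C) = 500*100/(5) = 10000
    cost = 500 + 500*100 = 50500
step 3: join A via merge
    card(P join A) = 10000*50/(500) = 1000
    cost = 50500 + 10000*14 + 50*6 + 10000 + 50 = 200850
step 4: join B via merge
    card(P join B) = 1000*400/(5) = 80000
    cost = 200850 + 1000*10 + 400*9 + 1000 + 400 = 215850

215850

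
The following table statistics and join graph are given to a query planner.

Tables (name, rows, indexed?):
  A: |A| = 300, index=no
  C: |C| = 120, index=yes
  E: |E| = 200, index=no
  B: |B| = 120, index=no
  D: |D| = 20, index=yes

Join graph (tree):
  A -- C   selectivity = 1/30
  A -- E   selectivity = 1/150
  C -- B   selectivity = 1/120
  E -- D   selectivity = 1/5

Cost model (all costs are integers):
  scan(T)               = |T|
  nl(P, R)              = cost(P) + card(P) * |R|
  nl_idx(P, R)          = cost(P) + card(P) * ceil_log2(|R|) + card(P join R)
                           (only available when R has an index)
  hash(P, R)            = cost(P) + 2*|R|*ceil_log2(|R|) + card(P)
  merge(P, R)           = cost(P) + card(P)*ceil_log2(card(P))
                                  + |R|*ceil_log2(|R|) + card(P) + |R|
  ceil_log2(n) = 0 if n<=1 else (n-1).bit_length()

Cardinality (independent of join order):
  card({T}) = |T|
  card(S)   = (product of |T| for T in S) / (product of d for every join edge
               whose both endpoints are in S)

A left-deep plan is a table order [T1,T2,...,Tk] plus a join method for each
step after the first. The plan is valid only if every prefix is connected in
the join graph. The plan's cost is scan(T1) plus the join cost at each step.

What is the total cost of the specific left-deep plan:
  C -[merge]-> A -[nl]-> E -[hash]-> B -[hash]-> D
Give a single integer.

step 1: scan C: cost=120, card=120
step 2: join A via merge
    card(P join A) = 120*300/(30) = 1200
    cost = 120 + 120*7 + 300*9 + 120 + 300 = 4080
step 3: join E via nl
    card(P join E) = 1200*200/(150) = 1600
    cost = 4080 + 1200*200 = 244080
step 4: join B via hash
    card(P join B) = 1600*120/(120) = 1600
    cost = 244080 + 2*120*7 + 1600 = 247360
step 5: join D via hash
    card(P join D) = 1600*20/(5) = 6400
    cost = 247360 + 2*20*5 + 1600 = 249160

249160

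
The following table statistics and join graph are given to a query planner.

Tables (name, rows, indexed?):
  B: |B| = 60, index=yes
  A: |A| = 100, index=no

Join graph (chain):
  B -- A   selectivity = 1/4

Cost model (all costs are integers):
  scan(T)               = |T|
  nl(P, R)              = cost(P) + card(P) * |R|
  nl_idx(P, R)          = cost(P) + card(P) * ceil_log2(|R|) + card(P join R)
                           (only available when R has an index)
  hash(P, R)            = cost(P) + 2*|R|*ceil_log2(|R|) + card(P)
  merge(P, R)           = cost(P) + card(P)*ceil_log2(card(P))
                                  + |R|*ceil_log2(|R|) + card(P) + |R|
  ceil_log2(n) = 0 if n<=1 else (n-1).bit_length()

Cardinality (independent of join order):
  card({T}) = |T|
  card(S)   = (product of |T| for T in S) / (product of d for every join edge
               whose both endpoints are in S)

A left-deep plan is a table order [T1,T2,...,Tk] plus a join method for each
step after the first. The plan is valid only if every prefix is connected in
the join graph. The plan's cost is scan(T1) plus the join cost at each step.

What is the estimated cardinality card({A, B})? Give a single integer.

1500

Tables in S: A(100), B(60)
Edges inside S: B-A(d=4)
numerator = 100 * 60 = 6000
denominator = 4 = 4
card(S) = 6000 / 4 = 1500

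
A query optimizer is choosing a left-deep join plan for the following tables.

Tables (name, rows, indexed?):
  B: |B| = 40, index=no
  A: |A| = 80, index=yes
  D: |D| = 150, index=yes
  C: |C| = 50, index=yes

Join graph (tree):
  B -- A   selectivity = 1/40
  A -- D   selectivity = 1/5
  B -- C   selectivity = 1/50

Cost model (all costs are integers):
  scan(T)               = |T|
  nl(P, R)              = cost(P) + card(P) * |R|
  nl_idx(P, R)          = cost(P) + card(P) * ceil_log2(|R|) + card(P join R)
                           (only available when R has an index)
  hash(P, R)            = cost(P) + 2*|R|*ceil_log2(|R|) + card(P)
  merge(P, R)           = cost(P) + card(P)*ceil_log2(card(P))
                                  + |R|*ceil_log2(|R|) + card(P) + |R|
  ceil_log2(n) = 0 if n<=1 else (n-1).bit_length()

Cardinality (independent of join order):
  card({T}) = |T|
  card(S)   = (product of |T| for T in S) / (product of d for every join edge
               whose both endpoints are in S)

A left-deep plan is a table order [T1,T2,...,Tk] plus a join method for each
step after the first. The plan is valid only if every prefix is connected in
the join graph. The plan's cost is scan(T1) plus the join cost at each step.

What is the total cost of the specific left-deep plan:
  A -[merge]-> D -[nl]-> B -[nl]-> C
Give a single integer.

218070

step 1: scan A: cost=80, card=80
step 2: join D via merge
    card(P join D) = 80*150/(5) = 2400
    cost = 80 + 80*7 + 150*8 + 80 + 150 = 2070
step 3: join B via nl
    card(P join B) = 2400*40/(40) = 2400
    cost = 2070 + 2400*40 = 98070
step 4: join C via nl
    card(P join C) = 2400*50/(50) = 2400
    cost = 98070 + 2400*50 = 218070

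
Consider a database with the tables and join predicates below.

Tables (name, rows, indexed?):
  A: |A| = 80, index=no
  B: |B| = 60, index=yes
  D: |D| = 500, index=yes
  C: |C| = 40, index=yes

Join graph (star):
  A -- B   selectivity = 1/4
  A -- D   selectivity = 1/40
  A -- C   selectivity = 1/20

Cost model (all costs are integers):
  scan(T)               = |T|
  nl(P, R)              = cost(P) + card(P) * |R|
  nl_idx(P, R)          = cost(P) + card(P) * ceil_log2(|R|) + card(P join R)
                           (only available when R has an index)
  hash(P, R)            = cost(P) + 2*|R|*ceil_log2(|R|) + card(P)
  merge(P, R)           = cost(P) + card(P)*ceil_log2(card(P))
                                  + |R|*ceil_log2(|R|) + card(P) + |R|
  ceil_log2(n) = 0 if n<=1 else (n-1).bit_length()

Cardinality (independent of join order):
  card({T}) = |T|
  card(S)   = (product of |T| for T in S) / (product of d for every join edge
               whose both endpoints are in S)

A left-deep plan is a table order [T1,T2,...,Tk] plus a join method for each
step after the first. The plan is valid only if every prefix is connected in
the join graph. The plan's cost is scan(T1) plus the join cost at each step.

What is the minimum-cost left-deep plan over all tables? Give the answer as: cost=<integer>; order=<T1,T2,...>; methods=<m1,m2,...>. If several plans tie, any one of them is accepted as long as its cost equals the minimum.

cost=6000; order=A,D,C,B; methods=nl_idx,hash,hash

Selinger DP (subsets sized 1..n):
  {A}: scan cost=80, card=80
  {B}: scan cost=60, card=60
  {D}: scan cost=500, card=500
  {C}: scan cost=40, card=40
  {AB}: card=1200; try (B,hash)→880, (A,merge)→1120, (B,merge)→1140, (A,hash)→1240, (B,nl_idx)→1760, (A,nl)→4860 …(+1); best=880 via (B,hash)
  {AD}: card=1000; try (D,nl_idx)→1800, (A,hash)→2120, (D,merge)→5720, (A,merge)→6140, (D,hash)→9160, (D,nl)→40080 …(+1); best=1800 via (D,nl_idx)
  {AC}: card=160; try (C,hash)→640, (C,nl_idx)→720, (A,merge)→960, (C,merge)→1000, (A,hash)→1200, (A,nl)→3240 …(+1); best=640 via (C,hash)
  {ABD}: card=15000; try (B,hash)→3520, (D,hash)→11080, (B,merge)→13220, (D,merge)→20280, (B,nl_idx)→22800, (D,nl_idx)→26680 …(+2); best=3520 via (B,hash)
  {ABC}: card=2400; try (B,hash)→1520, (B,merge)→2500, (C,hash)→2560, (B,nl_idx)→4000, (B,nl)→10240, (C,nl_idx)→10480 …(+2); best=1520 via (B,hash)
  {ACD}: card=2000; try (C,hash)→3280, (D,nl_idx)→4080, (D,merge)→7080, (D,hash)→9800, (C,nl_idx)→9800, (C,merge)→13080 …(+2); best=3280 via (C,hash)
  {ABCD}: card=30000; try (B,hash)→6000, (D,hash)→12920, (C,hash)→19000, (B,merge)→27700, (D,merge)→37720, (B,nl_idx)→45280 …(+6); best=6000 via (B,hash)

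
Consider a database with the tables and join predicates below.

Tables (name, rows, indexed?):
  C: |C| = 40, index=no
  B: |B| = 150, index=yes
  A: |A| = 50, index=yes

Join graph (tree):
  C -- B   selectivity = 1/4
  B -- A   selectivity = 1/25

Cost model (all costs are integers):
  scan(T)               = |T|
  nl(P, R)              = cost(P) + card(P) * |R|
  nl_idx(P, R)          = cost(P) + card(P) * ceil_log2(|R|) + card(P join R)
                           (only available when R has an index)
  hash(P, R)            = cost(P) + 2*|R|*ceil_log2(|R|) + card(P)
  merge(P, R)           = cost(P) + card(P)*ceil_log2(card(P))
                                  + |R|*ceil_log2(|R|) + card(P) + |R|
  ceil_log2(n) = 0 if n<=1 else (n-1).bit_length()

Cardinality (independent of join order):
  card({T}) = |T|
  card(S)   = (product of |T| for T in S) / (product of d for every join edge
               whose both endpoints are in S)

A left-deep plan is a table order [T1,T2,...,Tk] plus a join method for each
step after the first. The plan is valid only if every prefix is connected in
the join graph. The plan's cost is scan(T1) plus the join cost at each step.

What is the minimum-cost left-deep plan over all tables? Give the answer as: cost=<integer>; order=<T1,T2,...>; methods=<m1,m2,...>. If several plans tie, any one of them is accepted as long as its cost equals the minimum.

cost=1530; order=A,B,C; methods=nl_idx,hash

Selinger DP (subsets sized 1..n):
  {C}: scan cost=40, card=40
  {B}: scan cost=150, card=150
  {A}: scan cost=50, card=50
  {BC}: card=1500; try (C,hash)→780, (B,merge)→1670, (C,merge)→1780, (B,nl_idx)→1860, (B,hash)→2480, (B,nl)→6040 …(+1); best=780 via (C,hash)
  {AB}: card=300; try (B,nl_idx)→750, (A,hash)→900, (A,nl_idx)→1350, (B,merge)→1750, (A,merge)→1850, (B,hash)→2500 …(+2); best=750 via (B,nl_idx)
  {ABC}: card=3000; try (C,hash)→1530, (A,hash)→2880, (C,merge)→4030, (C,nl)→12750, (A,nl_idx)→12780, (A,merge)→19130 …(+1); best=1530 via (C,hash)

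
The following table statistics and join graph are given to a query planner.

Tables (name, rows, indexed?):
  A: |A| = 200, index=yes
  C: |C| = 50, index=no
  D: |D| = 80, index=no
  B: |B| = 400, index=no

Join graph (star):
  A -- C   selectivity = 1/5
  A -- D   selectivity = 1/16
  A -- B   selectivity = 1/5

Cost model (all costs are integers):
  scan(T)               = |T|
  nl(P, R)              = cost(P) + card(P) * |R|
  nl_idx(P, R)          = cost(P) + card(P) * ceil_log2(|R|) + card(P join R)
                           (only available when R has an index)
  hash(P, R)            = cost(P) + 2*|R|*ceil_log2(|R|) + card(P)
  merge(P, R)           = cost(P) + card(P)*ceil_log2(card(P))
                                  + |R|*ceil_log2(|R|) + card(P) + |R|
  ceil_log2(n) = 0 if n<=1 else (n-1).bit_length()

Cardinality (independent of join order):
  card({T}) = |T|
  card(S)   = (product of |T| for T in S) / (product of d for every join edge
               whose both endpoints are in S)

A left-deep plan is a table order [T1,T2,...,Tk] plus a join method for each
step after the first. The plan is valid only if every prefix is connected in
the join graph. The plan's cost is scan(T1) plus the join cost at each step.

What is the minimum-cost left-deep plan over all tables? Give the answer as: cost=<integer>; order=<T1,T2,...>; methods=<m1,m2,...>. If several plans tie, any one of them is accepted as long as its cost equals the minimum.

cost=20320; order=A,D,C,B; methods=hash,hash,hash

Selinger DP (subsets sized 1..n):
  {A}: scan cost=200, card=200
  {C}: scan cost=50, card=50
  {D}: scan cost=80, card=80
  {B}: scan cost=400, card=400
  {AC}: card=2000; try (C,hash)→1000, (A,merge)→2200, (C,merge)→2350, (A,nl_idx)→2450, (A,hash)→3300, (A,nl)→10050 …(+1); best=1000 via (C,hash)
  {AD}: card=1000; try (D,hash)→1520, (A,nl_idx)→1720, (A,merge)→2520, (D,merge)→2640, (A,hash)→3360, (A,nl)→16080 …(+1); best=1520 via (D,hash)
  {AB}: card=16000; try (A,hash)→4000, (B,merge)→6000, (A,merge)→6200, (B,hash)→7600, (A,nl_idx)→19600, (B,nl)→80200 …(+1); best=4000 via (A,hash)
  {ACD}: card=10000; try (C,hash)→3120, (D,hash)→4120, (C,merge)→12870, (D,merge)→25640, (C,nl)→51520, (D,nl)→161000; best=3120 via (C,hash)
  {ABC}: card=160000; try (B,hash)→10200, (C,hash)→20600, (B,merge)→29000, (C,merge)→244350, (B,nl)→801000, (C,nl)→804000; best=10200 via (B,hash)
  {ABD}: card=80000; try (B,hash)→9720, (B,merge)→16520, (D,hash)→21120, (D,merge)→244640, (B,nl)→401520, (D,nl)→1284000; best=9720 via (B,hash)
  {ABCD}: card=800000; try (B,hash)→20320, (C,hash)→90320, (B,merge)→157120, (D,hash)→171320, (C,merge)→1450070, (D,merge)→3050840 …(+3); best=20320 via (B,hash)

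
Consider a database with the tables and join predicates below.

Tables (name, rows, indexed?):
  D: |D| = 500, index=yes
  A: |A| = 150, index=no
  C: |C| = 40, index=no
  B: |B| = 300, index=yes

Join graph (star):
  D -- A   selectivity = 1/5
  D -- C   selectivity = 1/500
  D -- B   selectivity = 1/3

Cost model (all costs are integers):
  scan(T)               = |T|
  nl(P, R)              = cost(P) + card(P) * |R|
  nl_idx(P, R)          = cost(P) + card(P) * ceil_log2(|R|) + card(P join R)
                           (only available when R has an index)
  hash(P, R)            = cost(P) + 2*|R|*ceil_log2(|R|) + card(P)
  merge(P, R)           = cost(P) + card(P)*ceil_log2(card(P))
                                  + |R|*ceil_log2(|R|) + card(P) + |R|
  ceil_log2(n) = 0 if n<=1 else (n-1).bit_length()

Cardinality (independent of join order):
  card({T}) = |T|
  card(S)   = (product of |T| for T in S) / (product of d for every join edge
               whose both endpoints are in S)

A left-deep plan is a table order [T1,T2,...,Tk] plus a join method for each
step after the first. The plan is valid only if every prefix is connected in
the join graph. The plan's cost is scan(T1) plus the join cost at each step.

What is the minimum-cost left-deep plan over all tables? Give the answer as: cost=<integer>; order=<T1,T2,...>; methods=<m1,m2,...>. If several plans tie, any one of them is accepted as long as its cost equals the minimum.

cost=8670; order=C,D,A,B; methods=nl_idx,merge,hash

Selinger DP (subsets sized 1..n):
  {D}: scan cost=500, card=500
  {A}: scan cost=150, card=150
  {C}: scan cost=40, card=40
  {B}: scan cost=300, card=300
  {AD}: card=15000; try (A,hash)→3400, (D,merge)→6500, (A,merge)→6850, (D,hash)→9300, (D,nl_idx)→16500, (D,nl)→75150 …(+1); best=3400 via (A,hash)
  {CD}: card=40; try (D,nl_idx)→440, (C,hash)→1480, (D,merge)→5320, (C,merge)→5780, (D,hash)→9080, (D,nl)→20040 …(+1); best=440 via (D,nl_idx)
  {BD}: card=50000; try (B,hash)→6400, (D,merge)→8300, (B,merge)→8500, (D,hash)→9600, (D,nl_idx)→53000, (B,nl_idx)→55000 …(+2); best=6400 via (B,hash)
  {ACD}: card=1200; try (A,merge)→2070, (A,hash)→2880, (A,nl)→6440, (C,hash)→18880, (C,merge)→228680, (C,nl)→603400; best=2070 via (A,merge)
  {ABD}: card=1500000; try (B,hash)→23800, (A,hash)→58800, (B,merge)→231400, (A,merge)→857750, (B,nl_idx)→1638400, (B,nl)→4503400 …(+1); best=23800 via (B,hash)
  {BCD}: card=4000; try (B,merge)→3720, (B,nl_idx)→4800, (B,hash)→5880, (B,nl)→12440, (C,hash)→56880, (C,merge)→856680 …(+1); best=3720 via (B,merge)
  {ABCD}: card=120000; try (B,hash)→8670, (A,hash)→10120, (B,merge)→19470, (A,merge)→57070, (B,nl_idx)→132870, (B,nl)→362070 …(+4); best=8670 via (B,hash)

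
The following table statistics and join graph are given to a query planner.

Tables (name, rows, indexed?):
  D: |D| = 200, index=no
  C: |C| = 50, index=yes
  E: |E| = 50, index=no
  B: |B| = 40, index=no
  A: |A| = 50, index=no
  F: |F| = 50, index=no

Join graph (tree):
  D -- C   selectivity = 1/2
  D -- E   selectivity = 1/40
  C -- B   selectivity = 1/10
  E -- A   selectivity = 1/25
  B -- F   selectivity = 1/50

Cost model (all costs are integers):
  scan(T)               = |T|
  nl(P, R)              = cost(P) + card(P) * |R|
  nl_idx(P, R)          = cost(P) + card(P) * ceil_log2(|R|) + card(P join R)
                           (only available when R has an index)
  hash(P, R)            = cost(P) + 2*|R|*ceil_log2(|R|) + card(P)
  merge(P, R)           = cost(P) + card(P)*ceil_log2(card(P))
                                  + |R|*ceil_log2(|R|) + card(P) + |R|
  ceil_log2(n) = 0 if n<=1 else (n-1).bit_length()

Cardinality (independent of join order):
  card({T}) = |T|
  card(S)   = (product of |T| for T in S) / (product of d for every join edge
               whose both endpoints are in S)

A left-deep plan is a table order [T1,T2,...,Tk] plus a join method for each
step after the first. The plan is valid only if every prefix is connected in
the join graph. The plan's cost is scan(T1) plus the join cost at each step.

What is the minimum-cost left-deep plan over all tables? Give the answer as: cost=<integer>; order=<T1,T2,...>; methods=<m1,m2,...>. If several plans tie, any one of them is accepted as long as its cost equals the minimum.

Selinger DP (subsets sized 1..n):
  {D}: scan cost=200, card=200
  {C}: scan cost=50, card=50
  {E}: scan cost=50, card=50
  {B}: scan cost=40, card=40
  {A}: scan cost=50, card=50
  {F}: scan cost=50, card=50
  {CD}: card=5000; try (C,hash)→1000, (D,merge)→2200, (C,merge)→2350, (D,hash)→3300, (C,nl_idx)→6400, (D,nl)→10050 …(+1); best=1000 via (C,hash)
  {DE}: card=250; try (E,hash)→1000, (D,merge)→2200, (E,merge)→2350, (D,hash)→3300, (D,nl)→10050, (E,nl)→10200; best=1000 via (E,hash)
  {BC}: card=200; try (C,nl_idx)→480, (B,hash)→580, (C,merge)→670, (C,hash)→680, (B,merge)→680, (C,nl)→2040 …(+1); best=480 via (C,nl_idx)
  {AE}: card=100; try (E,hash)→700, (A,hash)→700, (E,merge)→750, (A,merge)→750, (E,nl)→2550, (A,nl)→2550; best=700 via (E,hash)
  {BF}: card=40; try (B,hash)→580, (F,merge)→670, (F,hash)→680, (B,merge)→680, (F,nl)→2040, (B,nl)→2050; best=580 via (B,hash)
  {CDE}: card=6250; try (C,hash)→1850, (C,merge)→3600, (E,hash)→6600, (C,nl_idx)→8750, (C,nl)→13500, (E,merge)→71350 …(+1); best=1850 via (C,hash)
  {BCD}: card=20000; try (D,hash)→3880, (D,merge)→4080, (B,hash)→6480, (D,nl)→40480, (B,merge)→71280, (B,nl)→201000; best=3880 via (D,hash)
  {ADE}: card=500; try (A,hash)→1850, (D,merge)→3300, (A,merge)→3600, (D,hash)→4000, (A,nl)→13500, (D,nl)→20700; best=1850 via (A,hash)
  {BCF}: card=200; try (C,nl_idx)→1020, (C,merge)→1210, (C,hash)→1220, (F,hash)→1280, (C,nl)→2580, (F,merge)→2630 …(+1); best=1020 via (C,nl_idx)
  {BCDE}: card=25000; try (B,hash)→8580, (E,hash)→24480, (B,merge)→89630, (B,nl)→251850, (E,merge)→324230, (E,nl)→1003880; best=8580 via (B,hash)
  {ACDE}: card=12500; try (C,hash)→2950, (C,merge)→7200, (A,hash)→8700, (C,nl_idx)→17350, (C,nl)→26850, (A,merge)→89700 …(+1); best=2950 via (C,hash)
  {BCDF}: card=20000; try (D,hash)→4420, (D,merge)→4620, (F,hash)→24480, (D,nl)→41020, (F,merge)→324230, (F,nl)→1003880; best=4420 via (D,hash)
  {ABCDE}: card=50000; try (B,hash)→15930, (A,hash)→34180, (B,merge)→190730, (A,merge)→408930, (B,nl)→502950, (A,nl)→1258580; best=15930 via (B,hash)
  {BCDEF}: card=25000; try (E,hash)→25020, (F,hash)→34180, (E,merge)→324770, (F,merge)→408930, (E,nl)→1004420, (F,nl)→1258580; best=25020 via (E,hash)
  {ABCDEF}: card=50000; try (A,hash)→50620, (F,hash)→66530, (A,merge)→425370, (F,merge)→866280, (A,nl)→1275020, (F,nl)→2515930; best=50620 via (A,hash)

cost=50620; order=F,B,C,D,E,A; methods=hash,nl_idx,hash,hash,hash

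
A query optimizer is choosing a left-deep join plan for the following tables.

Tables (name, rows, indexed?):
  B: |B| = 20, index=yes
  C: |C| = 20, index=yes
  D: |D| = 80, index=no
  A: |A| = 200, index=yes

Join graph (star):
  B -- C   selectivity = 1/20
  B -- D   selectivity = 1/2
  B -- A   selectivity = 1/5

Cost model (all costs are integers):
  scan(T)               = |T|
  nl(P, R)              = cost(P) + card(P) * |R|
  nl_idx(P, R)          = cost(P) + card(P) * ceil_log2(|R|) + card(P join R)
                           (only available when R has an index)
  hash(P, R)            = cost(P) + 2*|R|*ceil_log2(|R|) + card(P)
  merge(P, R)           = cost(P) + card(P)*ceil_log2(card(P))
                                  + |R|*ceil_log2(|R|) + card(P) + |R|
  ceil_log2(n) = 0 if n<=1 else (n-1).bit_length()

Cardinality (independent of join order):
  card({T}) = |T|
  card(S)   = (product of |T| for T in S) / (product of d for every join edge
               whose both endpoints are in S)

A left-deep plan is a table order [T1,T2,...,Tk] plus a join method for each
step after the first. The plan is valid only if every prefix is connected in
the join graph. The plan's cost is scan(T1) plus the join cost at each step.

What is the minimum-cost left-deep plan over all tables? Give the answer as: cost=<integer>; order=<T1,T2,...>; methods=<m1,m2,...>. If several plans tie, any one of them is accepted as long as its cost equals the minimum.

Selinger DP (subsets sized 1..n):
  {B}: scan cost=20, card=20
  {C}: scan cost=20, card=20
  {D}: scan cost=80, card=80
  {A}: scan cost=200, card=200
  {BC}: card=20; try (C,nl_idx)→140, (B,nl_idx)→140, (C,hash)→240, (B,hash)→240, (C,merge)→260, (B,merge)→260 …(+2); best=140 via (C,nl_idx)
  {BD}: card=800; try (B,hash)→360, (D,merge)→780, (B,merge)→840, (D,hash)→1160, (B,nl_idx)→1280, (D,nl)→1620 …(+1); best=360 via (B,hash)
  {AB}: card=800; try (B,hash)→600, (A,nl_idx)→980, (A,merge)→1940, (B,nl_idx)→2000, (B,merge)→2120, (A,hash)→3240 …(+2); best=600 via (B,hash)
  {BCD}: card=800; try (D,merge)→900, (D,hash)→1280, (C,hash)→1360, (D,nl)→1740, (C,nl_idx)→5160, (C,merge)→9280 …(+1); best=900 via (D,merge)
  {ABC}: card=800; try (A,nl_idx)→1100, (C,hash)→1600, (A,merge)→2060, (A,hash)→3360, (A,nl)→4140, (C,nl_idx)→5400 …(+2); best=1100 via (A,nl_idx)
  {ABD}: card=32000; try (D,hash)→2520, (A,hash)→4360, (D,merge)→10040, (A,merge)→10960, (A,nl_idx)→38760, (D,nl)→64600 …(+1); best=2520 via (D,hash)
  {ABCD}: card=32000; try (D,hash)→3020, (A,hash)→4900, (D,merge)→10540, (A,merge)→11500, (C,hash)→34720, (A,nl_idx)→39300 …(+5); best=3020 via (D,hash)

cost=3020; order=B,C,A,D; methods=nl_idx,nl_idx,hash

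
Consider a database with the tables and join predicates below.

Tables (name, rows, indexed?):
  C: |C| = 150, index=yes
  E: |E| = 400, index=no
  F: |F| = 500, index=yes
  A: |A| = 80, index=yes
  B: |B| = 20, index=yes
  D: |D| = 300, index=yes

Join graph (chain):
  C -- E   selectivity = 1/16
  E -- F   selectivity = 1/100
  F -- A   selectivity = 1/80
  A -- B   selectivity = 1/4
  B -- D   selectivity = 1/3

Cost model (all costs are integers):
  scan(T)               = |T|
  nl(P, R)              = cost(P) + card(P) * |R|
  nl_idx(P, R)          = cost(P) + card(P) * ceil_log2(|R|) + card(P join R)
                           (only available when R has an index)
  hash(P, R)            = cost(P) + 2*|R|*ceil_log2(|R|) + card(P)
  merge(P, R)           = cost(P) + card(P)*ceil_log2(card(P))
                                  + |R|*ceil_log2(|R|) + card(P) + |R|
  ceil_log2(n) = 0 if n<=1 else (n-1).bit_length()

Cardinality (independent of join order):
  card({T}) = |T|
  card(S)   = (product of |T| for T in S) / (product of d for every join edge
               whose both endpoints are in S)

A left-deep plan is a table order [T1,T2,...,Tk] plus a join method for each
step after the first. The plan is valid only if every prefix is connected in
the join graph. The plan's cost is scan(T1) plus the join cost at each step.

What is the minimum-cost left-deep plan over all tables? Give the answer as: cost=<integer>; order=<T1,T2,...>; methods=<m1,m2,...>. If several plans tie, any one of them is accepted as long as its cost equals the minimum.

Selinger DP (subsets sized 1..n):
  {C}: scan cost=150, card=150
  {E}: scan cost=400, card=400
  {F}: scan cost=500, card=500
  {A}: scan cost=80, card=80
  {B}: scan cost=20, card=20
  {D}: scan cost=300, card=300
  {CE}: card=3750; try (C,hash)→3200, (E,merge)→5500, (C,merge)→5750, (C,nl_idx)→7350, (E,hash)→7500, (E,nl)→60150 …(+1); best=3200 via (C,hash)
  {EF}: card=2000; try (F,nl_idx)→6000, (E,hash)→8200, (F,merge)→9400, (E,merge)→9500, (F,hash)→9800, (F,nl)→200400 …(+1); best=6000 via (F,nl_idx)
  {AF}: card=500; try (F,nl_idx)→1300, (A,hash)→2120, (A,nl_idx)→4500, (F,merge)→5720, (A,merge)→6140, (F,hash)→9160 …(+2); best=1300 via (F,nl_idx)
  {AB}: card=400; try (B,hash)→360, (A,nl_idx)→560, (A,merge)→780, (B,merge)→840, (B,nl_idx)→880, (A,hash)→1160 …(+2); best=360 via (B,hash)
  {BD}: card=2000; try (B,hash)→800, (D,nl_idx)→2200, (D,merge)→3140, (B,merge)→3420, (B,nl_idx)→3800, (D,hash)→5440 …(+2); best=800 via (B,hash)
  {CEF}: card=18750; try (C,hash)→10400, (F,hash)→15950, (C,merge)→31350, (C,nl_idx)→40750, (F,nl_idx)→55700, (F,merge)→56950 …(+2); best=10400 via (C,hash)
  {AEF}: card=2000; try (E,hash)→9000, (A,hash)→9120, (E,merge)→10300, (A,nl_idx)→22000, (A,merge)→30640, (A,nl)→166000 …(+1); best=9000 via (E,hash)
  {ABF}: card=2500; try (B,hash)→2000, (B,nl_idx)→6300, (B,merge)→6420, (F,nl_idx)→6460, (F,merge)→9360, (F,hash)→9760 …(+2); best=2000 via (B,hash)
  {ABD}: card=40000; try (A,hash)→3920, (D,hash)→6160, (D,merge)→7360, (A,merge)→25440, (D,nl_idx)→43960, (A,nl_idx)→54800 …(+2); best=3920 via (A,hash)
  {ACEF}: card=18750; try (C,hash)→13400, (A,hash)→30270, (C,merge)→34350, (C,nl_idx)→43750, (A,nl_idx)→160400, (C,nl)→309000 …(+2); best=13400 via (C,hash)
  {ABEF}: card=10000; try (B,hash)→11200, (E,hash)→11700, (B,nl_idx)→29000, (B,merge)→33120, (E,merge)→38500, (B,nl)→49000 …(+1); best=11200 via (B,hash)
  {ABDF}: card=250000; try (D,hash)→9900, (D,merge)→37500, (F,hash)→52920, (D,nl_idx)→274500, (F,nl_idx)→613920, (F,merge)→688920 …(+2); best=9900 via (D,hash)
  {ABCEF}: card=93750; try (C,hash)→23600, (B,hash)→32350, (C,merge)→162550, (C,nl_idx)→184950, (B,nl_idx)→200900, (B,merge)→313520 …(+2); best=23600 via (C,hash)
  {ABDEF}: card=1000000; try (D,hash)→26600, (D,merge)→164200, (E,hash)→267100, (D,nl_idx)→1101200, (D,nl)→3011200, (E,merge)→4763900 …(+1); best=26600 via (D,hash)
  {ABCDEF}: card=9375000; try (D,hash)→122750, (C,hash)→1029000, (D,merge)→1714100, (D,nl_idx)→10242350, (C,nl_idx)→17401600, (C,merge)→21027950 …(+2); best=122750 via (D,hash)

cost=122750; order=A,F,E,B,C,D; methods=nl_idx,hash,hash,hash,hash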